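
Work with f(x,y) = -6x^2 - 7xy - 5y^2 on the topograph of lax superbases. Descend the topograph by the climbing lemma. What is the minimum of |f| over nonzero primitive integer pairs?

translate: b→-5 (≡7 mod 12), so (6,7,5)→(6,-5,4)
flip: (6,-5,4)→(4,5,6)
translate: b→-3 (≡5 mod 8), so (4,5,6)→(4,-3,5)
reduced (well bottom): (4,-3,5) with a≤c, −a<b≤a
well minimum |f| = |-4| = 4 (negative-definite)

4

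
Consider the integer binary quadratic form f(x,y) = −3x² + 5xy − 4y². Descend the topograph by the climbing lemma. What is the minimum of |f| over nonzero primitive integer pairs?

translate: b→1 (≡-5 mod 6), so (3,-5,4)→(3,1,2)
flip: (3,1,2)→(2,-1,3)
reduced (well bottom): (2,-1,3) with a≤c, −a<b≤a
well minimum |f| = |-2| = 2 (negative-definite)

2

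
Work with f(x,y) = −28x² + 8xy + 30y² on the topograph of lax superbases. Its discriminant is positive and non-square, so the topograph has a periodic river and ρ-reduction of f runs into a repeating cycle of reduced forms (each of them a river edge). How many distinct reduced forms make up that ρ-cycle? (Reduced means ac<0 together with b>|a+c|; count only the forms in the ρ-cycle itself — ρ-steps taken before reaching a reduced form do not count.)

D = 3424, ⌊√D⌋ = 58
river: ρ → (30,52,-6)
river: ρ → (-6,56,12)
river: ρ → (12,40,-38)
river: ρ → (-38,36,14)
river: ρ → (14,48,-20)
river: ρ → (-20,32,30)
river: ρ → (30,28,-22)
river: ρ → (-22,16,36)
river: ρ → (36,56,-2)
river: ρ → (-2,56,36)
river: ρ → (36,16,-22)
river: ρ → (-22,28,30)
river: ρ → (30,32,-20)
river: ρ → (-20,48,14)
river: ρ → (14,36,-38)
river: ρ → (-38,40,12)
river: ρ → (12,56,-6)
river: ρ → (-6,52,30)
river: ρ → (30,8,-28)
river: ρ → (-28,48,10)
river: ρ → (10,52,-18)
river: ρ → (-18,56,4)
river: ρ → (4,56,-18)
river: ρ → (-18,52,10)
river: ρ → (10,48,-28)
river: ρ → (-28,8,30)
ρ-cycle length = 26 (tail of 0 descent steps not counted)

26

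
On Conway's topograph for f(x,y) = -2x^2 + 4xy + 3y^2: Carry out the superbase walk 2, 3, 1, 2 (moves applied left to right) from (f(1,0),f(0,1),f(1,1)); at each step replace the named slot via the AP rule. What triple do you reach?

start (-2,3,5) = (f(1,0),f(0,1),f(1,1))
replace slot 2: 2·((-2)+5) − 3 = 3 → (-2,3,5)
replace slot 3: 2·((-2)+3) − 5 = -3 → (-2,3,-3)
replace slot 1: 2·(3+(-3)) − (-2) = 2 → (2,3,-3)
replace slot 2: 2·(2+(-3)) − 3 = -5 → (2,-5,-3)

2,-5,-3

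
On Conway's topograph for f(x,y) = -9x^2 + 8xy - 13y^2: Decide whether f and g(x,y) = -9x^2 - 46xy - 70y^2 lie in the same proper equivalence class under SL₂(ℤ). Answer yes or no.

D₁ = -404, D₂ = -404
f is negative-definite; reduce −f:
−f: reduced (well bottom): (9,-8,13) with a≤c, −a<b≤a
flip sign back: reduced form of f is (-9,8,-13)
g is negative-definite; reduce −g:
−g: translate: b→-8 (≡46 mod 18), so (9,46,70)→(9,-8,13)
−g: reduced (well bottom): (9,-8,13) with a≤c, −a<b≤a
flip sign back: reduced form of g is (-9,8,-13)
reduced forms (-9, 8, -13) vs (-9, 8, -13) ⇒ equivalent

yes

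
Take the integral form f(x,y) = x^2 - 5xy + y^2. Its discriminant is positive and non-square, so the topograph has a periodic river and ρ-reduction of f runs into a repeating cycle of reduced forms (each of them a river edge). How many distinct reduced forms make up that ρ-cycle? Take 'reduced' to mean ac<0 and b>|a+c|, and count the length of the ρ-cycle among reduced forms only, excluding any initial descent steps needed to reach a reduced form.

D = 21, ⌊√D⌋ = 4
descent: ρ → (1,3,-3)  [lands on river]
river: ρ → (-3,3,1)
ρ-cycle length = 2 (tail of 1 descent step not counted)

2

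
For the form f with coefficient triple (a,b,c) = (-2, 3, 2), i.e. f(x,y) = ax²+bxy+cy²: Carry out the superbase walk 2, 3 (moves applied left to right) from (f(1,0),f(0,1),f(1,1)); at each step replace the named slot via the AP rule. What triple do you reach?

start (-2,2,3) = (f(1,0),f(0,1),f(1,1))
replace slot 2: 2·((-2)+3) − 2 = 0 → (-2,0,3)
replace slot 3: 2·((-2)+0) − 3 = -7 → (-2,0,-7)

-2,0,-7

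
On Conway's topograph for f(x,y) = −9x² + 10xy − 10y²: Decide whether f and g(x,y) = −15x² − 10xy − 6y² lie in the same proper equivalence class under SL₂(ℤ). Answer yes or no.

D₁ = -260, D₂ = -260
f is negative-definite; reduce −f:
−f: translate: b→8 (≡-10 mod 18), so (9,-10,10)→(9,8,9)
−f: reduced (well bottom): (9,8,9) with a≤c, −a<b≤a
flip sign back: reduced form of f is (-9,-8,-9)
g is negative-definite; reduce −g:
−g: flip: (15,10,6)→(6,-10,15)
−g: translate: b→2 (≡-10 mod 12), so (6,-10,15)→(6,2,11)
−g: reduced (well bottom): (6,2,11) with a≤c, −a<b≤a
flip sign back: reduced form of g is (-6,-2,-11)
reduced forms (-9, -8, -9) vs (-6, -2, -11) ⇒ inequivalent

no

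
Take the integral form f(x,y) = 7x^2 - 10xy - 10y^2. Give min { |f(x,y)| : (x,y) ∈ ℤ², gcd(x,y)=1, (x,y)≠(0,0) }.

descent: ρ → (-10,10,7)  [lands on river]
river: ρ → (7,18,-2)
river: ρ → (-2,18,7)
river: ρ → (7,10,-10)
closes: descent 1, river 4
min |a| on river = 2

2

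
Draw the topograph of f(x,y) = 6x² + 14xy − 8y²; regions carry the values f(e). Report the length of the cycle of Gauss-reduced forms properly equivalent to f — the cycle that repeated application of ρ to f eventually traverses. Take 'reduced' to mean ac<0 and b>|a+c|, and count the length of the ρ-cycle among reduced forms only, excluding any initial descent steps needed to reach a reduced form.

D = 388, ⌊√D⌋ = 19
river: ρ → (-8,18,2)
river: ρ → (2,18,-8)
river: ρ → (-8,14,6)
river: ρ → (6,10,-12)
river: ρ → (-12,14,4)
river: ρ → (4,18,-4)
river: ρ → (-4,14,12)
river: ρ → (12,10,-6)
river: ρ → (-6,14,8)
river: ρ → (8,18,-2)
river: ρ → (-2,18,8)
river: ρ → (8,14,-6)
river: ρ → (-6,10,12)
river: ρ → (12,14,-4)
river: ρ → (-4,18,4)
river: ρ → (4,14,-12)
river: ρ → (-12,10,6)
river: ρ → (6,14,-8)
ρ-cycle length = 18 (tail of 0 descent steps not counted)

18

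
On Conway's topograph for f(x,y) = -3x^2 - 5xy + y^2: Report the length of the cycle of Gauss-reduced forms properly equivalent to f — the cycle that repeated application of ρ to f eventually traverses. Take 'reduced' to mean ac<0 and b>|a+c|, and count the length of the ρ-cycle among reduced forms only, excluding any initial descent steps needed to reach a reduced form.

D = 37, ⌊√D⌋ = 6
descent: ρ → (1,5,-3)  [lands on river]
river: ρ → (-3,1,3)
river: ρ → (3,5,-1)
river: ρ → (-1,5,3)
river: ρ → (3,1,-3)
river: ρ → (-3,5,1)
ρ-cycle length = 6 (tail of 1 descent step not counted)

6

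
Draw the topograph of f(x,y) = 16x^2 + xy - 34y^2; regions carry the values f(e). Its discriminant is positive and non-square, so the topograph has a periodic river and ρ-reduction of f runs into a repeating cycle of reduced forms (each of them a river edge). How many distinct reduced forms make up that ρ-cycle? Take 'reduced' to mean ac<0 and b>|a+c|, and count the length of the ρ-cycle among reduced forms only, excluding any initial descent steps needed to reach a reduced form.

D = 2177, ⌊√D⌋ = 46
descent: ρ → (-34,-1,16)
descent: ρ → (16,33,-17)  [lands on river]
river: ρ → (-17,35,14)
river: ρ → (14,21,-31)
river: ρ → (-31,41,4)
river: ρ → (4,39,-41)
river: ρ → (-41,43,2)
river: ρ → (2,45,-19)
river: ρ → (-19,31,16)
ρ-cycle length = 8 (tail of 2 descent steps not counted)

8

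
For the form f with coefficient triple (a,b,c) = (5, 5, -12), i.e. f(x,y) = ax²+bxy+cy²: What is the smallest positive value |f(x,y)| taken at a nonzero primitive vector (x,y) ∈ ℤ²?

descent: ρ → (-12,-5,5)
descent: ρ → (5,15,-2)  [lands on river]
river: ρ → (-2,13,12)
river: ρ → (12,11,-3)
river: ρ → (-3,13,8)
river: ρ → (8,3,-8)
river: ρ → (-8,13,3)
river: ρ → (3,11,-12)
river: ρ → (-12,13,2)
river: ρ → (2,15,-5)
river: ρ → (-5,15,2)
river: ρ → (2,13,-12)
river: ρ → (-12,11,3)
river: ρ → (3,13,-8)
river: ρ → (-8,3,8)
river: ρ → (8,13,-3)
river: ρ → (-3,11,12)
river: ρ → (12,13,-2)
river: ρ → (-2,15,5)
closes: descent 2, river 18
min |a| on river = 2

2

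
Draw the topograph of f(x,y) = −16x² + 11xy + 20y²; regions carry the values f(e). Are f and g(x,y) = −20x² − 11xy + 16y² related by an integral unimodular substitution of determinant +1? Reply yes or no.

D₁ = 1401, D₂ = 1401
river cycle of f (length 48): (20, 29, -7), (-7, 27, 24), (24, 21, -10), (-10, 19, 26), (26, 33, -3), (-3, 33, 26), (26, 19, -10), (-10, 21, 24), (24, 27, -7), (-7, 29, 20), … (38 more)
river cycle of g (length 48): (16, 11, -20), (-20, 29, 7), (7, 27, -24), (-24, 21, 10), (10, 19, -26), (-26, 33, 3), (3, 33, -26), (-26, 19, 10), (10, 21, -24), (-24, 27, 7), … (38 more)
cycles differ ⇒ inequivalent

no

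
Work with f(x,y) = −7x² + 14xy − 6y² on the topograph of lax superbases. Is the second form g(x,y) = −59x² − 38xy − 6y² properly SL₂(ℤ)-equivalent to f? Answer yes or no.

D₁ = 28, D₂ = 28
river cycle of f (length 4): (1, 4, -3), (-3, 2, 2), (2, 2, -3), (-3, 4, 1)
river cycle of g (length 4): (1, 4, -3), (-3, 2, 2), (2, 2, -3), (-3, 4, 1)
cycles coincide ⇒ equivalent

yes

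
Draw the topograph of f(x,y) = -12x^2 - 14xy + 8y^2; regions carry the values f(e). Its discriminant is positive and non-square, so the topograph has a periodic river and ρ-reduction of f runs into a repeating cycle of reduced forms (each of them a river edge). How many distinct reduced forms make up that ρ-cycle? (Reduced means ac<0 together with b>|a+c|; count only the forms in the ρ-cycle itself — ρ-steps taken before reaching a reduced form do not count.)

D = 580, ⌊√D⌋ = 24
descent: ρ → (8,14,-12)  [lands on river]
river: ρ → (-12,10,10)
river: ρ → (10,10,-12)
river: ρ → (-12,14,8)
river: ρ → (8,18,-8)
river: ρ → (-8,14,12)
river: ρ → (12,10,-10)
river: ρ → (-10,10,12)
river: ρ → (12,14,-8)
river: ρ → (-8,18,8)
ρ-cycle length = 10 (tail of 1 descent step not counted)

10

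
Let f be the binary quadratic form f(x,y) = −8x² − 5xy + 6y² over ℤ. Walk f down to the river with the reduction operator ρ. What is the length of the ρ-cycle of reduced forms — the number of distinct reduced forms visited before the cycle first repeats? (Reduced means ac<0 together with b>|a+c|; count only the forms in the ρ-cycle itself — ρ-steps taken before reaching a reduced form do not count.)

D = 217, ⌊√D⌋ = 14
descent: ρ → (6,5,-8)  [lands on river]
river: ρ → (-8,11,3)
river: ρ → (3,13,-4)
river: ρ → (-4,11,6)
river: ρ → (6,13,-2)
river: ρ → (-2,11,12)
river: ρ → (12,13,-1)
river: ρ → (-1,13,12)
river: ρ → (12,11,-2)
river: ρ → (-2,13,6)
river: ρ → (6,11,-4)
river: ρ → (-4,13,3)
river: ρ → (3,11,-8)
river: ρ → (-8,5,6)
river: ρ → (6,7,-7)
river: ρ → (-7,7,6)
ρ-cycle length = 16 (tail of 1 descent step not counted)

16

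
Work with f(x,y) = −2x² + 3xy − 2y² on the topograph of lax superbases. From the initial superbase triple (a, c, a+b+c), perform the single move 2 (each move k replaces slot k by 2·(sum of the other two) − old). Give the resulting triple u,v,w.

start (-2,-2,-1) = (f(1,0),f(0,1),f(1,1))
replace slot 2: 2·((-2)+(-1)) − (-2) = -4 → (-2,-4,-1)

-2,-4,-1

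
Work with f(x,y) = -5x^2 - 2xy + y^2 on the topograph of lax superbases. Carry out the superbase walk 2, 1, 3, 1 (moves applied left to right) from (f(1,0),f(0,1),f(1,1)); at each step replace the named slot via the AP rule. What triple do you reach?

start (-5,1,-6) = (f(1,0),f(0,1),f(1,1))
replace slot 2: 2·((-5)+(-6)) − 1 = -23 → (-5,-23,-6)
replace slot 1: 2·((-23)+(-6)) − (-5) = -53 → (-53,-23,-6)
replace slot 3: 2·((-53)+(-23)) − (-6) = -146 → (-53,-23,-146)
replace slot 1: 2·((-23)+(-146)) − (-53) = -285 → (-285,-23,-146)

-285,-23,-146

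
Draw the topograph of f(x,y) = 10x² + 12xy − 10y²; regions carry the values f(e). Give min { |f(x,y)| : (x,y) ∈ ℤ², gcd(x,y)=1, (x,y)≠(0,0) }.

river: ρ → (-10,8,12)
river: ρ → (12,16,-6)
river: ρ → (-6,20,6)
river: ρ → (6,16,-12)
river: ρ → (-12,8,10)
river: ρ → (10,12,-10)
closes: descent 0, river 6
min |a| on river = 6

6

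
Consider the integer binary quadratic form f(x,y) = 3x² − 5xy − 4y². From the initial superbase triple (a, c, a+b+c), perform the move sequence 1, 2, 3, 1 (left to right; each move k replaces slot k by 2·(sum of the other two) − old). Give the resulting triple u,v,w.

start (3,-4,-6) = (f(1,0),f(0,1),f(1,1))
replace slot 1: 2·((-4)+(-6)) − 3 = -23 → (-23,-4,-6)
replace slot 2: 2·((-23)+(-6)) − (-4) = -54 → (-23,-54,-6)
replace slot 3: 2·((-23)+(-54)) − (-6) = -148 → (-23,-54,-148)
replace slot 1: 2·((-54)+(-148)) − (-23) = -381 → (-381,-54,-148)

-381,-54,-148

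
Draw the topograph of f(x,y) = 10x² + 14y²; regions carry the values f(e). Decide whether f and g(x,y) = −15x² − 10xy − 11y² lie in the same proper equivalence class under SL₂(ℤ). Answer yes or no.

D₁ = -560, D₂ = -560
f: reduced (well bottom): (10,0,14) with a≤c, −a<b≤a
g is negative-definite; reduce −g:
−g: flip: (15,10,11)→(11,-10,15)
−g: reduced (well bottom): (11,-10,15) with a≤c, −a<b≤a
flip sign back: reduced form of g is (-11,10,-15)
reduced forms (10, 0, 14) vs (-11, 10, -15) ⇒ inequivalent

no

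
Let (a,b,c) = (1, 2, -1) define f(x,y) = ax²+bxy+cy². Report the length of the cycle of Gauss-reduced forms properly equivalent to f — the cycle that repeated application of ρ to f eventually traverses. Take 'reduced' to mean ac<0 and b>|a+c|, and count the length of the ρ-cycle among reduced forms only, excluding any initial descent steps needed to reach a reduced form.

D = 8, ⌊√D⌋ = 2
river: ρ → (-1,2,1)
river: ρ → (1,2,-1)
ρ-cycle length = 2 (tail of 0 descent steps not counted)

2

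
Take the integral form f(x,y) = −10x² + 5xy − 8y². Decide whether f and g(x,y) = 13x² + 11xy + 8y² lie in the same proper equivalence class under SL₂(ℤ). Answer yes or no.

D₁ = -295, D₂ = -295
f is negative-definite; reduce −f:
−f: flip: (10,-5,8)→(8,5,10)
−f: reduced (well bottom): (8,5,10) with a≤c, −a<b≤a
flip sign back: reduced form of f is (-8,-5,-10)
g: flip: (13,11,8)→(8,-11,13)
g: translate: b→5 (≡-11 mod 16), so (8,-11,13)→(8,5,10)
g: reduced (well bottom): (8,5,10) with a≤c, −a<b≤a
reduced forms (-8, -5, -10) vs (8, 5, 10) ⇒ inequivalent

no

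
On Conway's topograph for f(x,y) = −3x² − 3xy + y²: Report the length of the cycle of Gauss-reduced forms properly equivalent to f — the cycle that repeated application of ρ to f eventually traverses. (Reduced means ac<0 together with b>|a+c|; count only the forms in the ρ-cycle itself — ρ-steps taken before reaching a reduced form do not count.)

D = 21, ⌊√D⌋ = 4
descent: ρ → (1,3,-3)  [lands on river]
river: ρ → (-3,3,1)
ρ-cycle length = 2 (tail of 1 descent step not counted)

2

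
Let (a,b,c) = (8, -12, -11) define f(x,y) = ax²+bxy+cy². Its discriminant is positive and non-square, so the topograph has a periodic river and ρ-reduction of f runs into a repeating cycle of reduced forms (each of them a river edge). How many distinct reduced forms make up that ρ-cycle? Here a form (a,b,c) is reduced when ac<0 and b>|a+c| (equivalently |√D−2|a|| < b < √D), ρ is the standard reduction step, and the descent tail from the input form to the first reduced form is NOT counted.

D = 496, ⌊√D⌋ = 22
descent: ρ → (-11,12,8)  [lands on river]
river: ρ → (8,20,-3)
river: ρ → (-3,22,1)
river: ρ → (1,22,-3)
river: ρ → (-3,20,8)
river: ρ → (8,12,-11)
river: ρ → (-11,10,9)
river: ρ → (9,8,-12)
river: ρ → (-12,16,5)
river: ρ → (5,14,-15)
river: ρ → (-15,16,4)
river: ρ → (4,16,-15)
river: ρ → (-15,14,5)
river: ρ → (5,16,-12)
river: ρ → (-12,8,9)
river: ρ → (9,10,-11)
ρ-cycle length = 16 (tail of 1 descent step not counted)

16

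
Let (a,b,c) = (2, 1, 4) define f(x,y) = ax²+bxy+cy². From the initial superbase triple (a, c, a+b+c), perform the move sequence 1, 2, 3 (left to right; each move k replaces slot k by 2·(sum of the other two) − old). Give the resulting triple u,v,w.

start (2,4,7) = (f(1,0),f(0,1),f(1,1))
replace slot 1: 2·(4+7) − 2 = 20 → (20,4,7)
replace slot 2: 2·(20+7) − 4 = 50 → (20,50,7)
replace slot 3: 2·(20+50) − 7 = 133 → (20,50,133)

20,50,133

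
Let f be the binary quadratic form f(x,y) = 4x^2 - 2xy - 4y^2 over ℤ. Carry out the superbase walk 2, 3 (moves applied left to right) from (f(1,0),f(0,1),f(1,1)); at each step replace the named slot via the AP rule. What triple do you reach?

start (4,-4,-2) = (f(1,0),f(0,1),f(1,1))
replace slot 2: 2·(4+(-2)) − (-4) = 8 → (4,8,-2)
replace slot 3: 2·(4+8) − (-2) = 26 → (4,8,26)

4,8,26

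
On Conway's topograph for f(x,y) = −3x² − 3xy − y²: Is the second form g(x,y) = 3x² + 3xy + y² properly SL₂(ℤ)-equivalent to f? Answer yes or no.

D₁ = -3, D₂ = -3
f is negative-definite; reduce −f:
−f: flip: (3,3,1)→(1,-3,3)
−f: translate: b→1 (≡-3 mod 2), so (1,-3,3)→(1,1,1)
−f: reduced (well bottom): (1,1,1) with a≤c, −a<b≤a
flip sign back: reduced form of f is (-1,-1,-1)
g: flip: (3,3,1)→(1,-3,3)
g: translate: b→1 (≡-3 mod 2), so (1,-3,3)→(1,1,1)
g: reduced (well bottom): (1,1,1) with a≤c, −a<b≤a
reduced forms (-1, -1, -1) vs (1, 1, 1) ⇒ inequivalent

no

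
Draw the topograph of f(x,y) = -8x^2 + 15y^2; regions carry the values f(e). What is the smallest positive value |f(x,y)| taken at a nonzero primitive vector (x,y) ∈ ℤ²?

descent: ρ → (15,0,-8)
descent: ρ → (-8,16,7)  [lands on river]
river: ρ → (7,12,-12)
river: ρ → (-12,12,7)
river: ρ → (7,16,-8)
closes: descent 2, river 4
min |a| on river = 7

7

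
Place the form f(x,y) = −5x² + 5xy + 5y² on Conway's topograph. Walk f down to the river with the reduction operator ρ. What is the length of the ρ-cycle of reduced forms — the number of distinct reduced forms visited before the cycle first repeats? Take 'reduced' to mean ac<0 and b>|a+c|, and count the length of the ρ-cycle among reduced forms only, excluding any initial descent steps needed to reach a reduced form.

D = 125, ⌊√D⌋ = 11
river: ρ → (5,5,-5)
river: ρ → (-5,5,5)
ρ-cycle length = 2 (tail of 0 descent steps not counted)

2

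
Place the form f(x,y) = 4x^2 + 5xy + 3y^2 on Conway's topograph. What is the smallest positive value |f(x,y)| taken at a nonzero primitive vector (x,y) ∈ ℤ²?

translate: b→-3 (≡5 mod 8), so (4,5,3)→(4,-3,2)
flip: (4,-3,2)→(2,3,4)
translate: b→-1 (≡3 mod 4), so (2,3,4)→(2,-1,3)
reduced (well bottom): (2,-1,3) with a≤c, −a<b≤a
well minimum = a = 2

2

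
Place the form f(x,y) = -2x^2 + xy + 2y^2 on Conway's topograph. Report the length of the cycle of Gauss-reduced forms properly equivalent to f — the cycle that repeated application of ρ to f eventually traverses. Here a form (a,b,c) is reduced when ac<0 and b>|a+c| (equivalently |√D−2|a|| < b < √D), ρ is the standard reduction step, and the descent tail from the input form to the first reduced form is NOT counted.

D = 17, ⌊√D⌋ = 4
river: ρ → (2,3,-1)
river: ρ → (-1,3,2)
river: ρ → (2,1,-2)
river: ρ → (-2,3,1)
river: ρ → (1,3,-2)
river: ρ → (-2,1,2)
ρ-cycle length = 6 (tail of 0 descent steps not counted)

6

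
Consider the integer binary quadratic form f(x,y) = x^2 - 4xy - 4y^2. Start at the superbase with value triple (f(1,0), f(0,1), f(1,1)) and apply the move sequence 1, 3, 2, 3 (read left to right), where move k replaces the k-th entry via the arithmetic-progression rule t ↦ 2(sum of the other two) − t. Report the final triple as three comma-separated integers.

start (1,-4,-7) = (f(1,0),f(0,1),f(1,1))
replace slot 1: 2·((-4)+(-7)) − 1 = -23 → (-23,-4,-7)
replace slot 3: 2·((-23)+(-4)) − (-7) = -47 → (-23,-4,-47)
replace slot 2: 2·((-23)+(-47)) − (-4) = -136 → (-23,-136,-47)
replace slot 3: 2·((-23)+(-136)) − (-47) = -271 → (-23,-136,-271)

-23,-136,-271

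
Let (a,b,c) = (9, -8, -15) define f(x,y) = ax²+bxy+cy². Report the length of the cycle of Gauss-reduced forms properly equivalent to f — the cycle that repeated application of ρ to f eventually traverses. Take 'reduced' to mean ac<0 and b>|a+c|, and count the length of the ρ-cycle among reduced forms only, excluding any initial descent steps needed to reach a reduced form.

D = 604, ⌊√D⌋ = 24
descent: ρ → (-15,8,9)  [lands on river]
river: ρ → (9,10,-14)
river: ρ → (-14,18,5)
river: ρ → (5,22,-6)
river: ρ → (-6,14,17)
river: ρ → (17,20,-3)
river: ρ → (-3,22,10)
river: ρ → (10,18,-7)
river: ρ → (-7,24,1)
river: ρ → (1,24,-7)
river: ρ → (-7,18,10)
river: ρ → (10,22,-3)
river: ρ → (-3,20,17)
river: ρ → (17,14,-6)
river: ρ → (-6,22,5)
river: ρ → (5,18,-14)
river: ρ → (-14,10,9)
river: ρ → (9,8,-15)
river: ρ → (-15,22,2)
river: ρ → (2,22,-15)
ρ-cycle length = 20 (tail of 1 descent step not counted)

20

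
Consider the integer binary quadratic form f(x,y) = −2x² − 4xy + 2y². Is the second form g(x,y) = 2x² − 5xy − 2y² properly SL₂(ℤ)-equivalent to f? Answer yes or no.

D₁ = 32, D₂ = 41
discriminants differ ⇒ not SL₂(ℤ)-equivalent

no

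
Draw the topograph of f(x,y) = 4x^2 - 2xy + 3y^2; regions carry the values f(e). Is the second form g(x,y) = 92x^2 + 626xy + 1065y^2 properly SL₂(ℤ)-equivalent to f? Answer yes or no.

D₁ = -44, D₂ = -44
f: flip: (4,-2,3)→(3,2,4)
f: reduced (well bottom): (3,2,4) with a≤c, −a<b≤a
g: translate: b→74 (≡626 mod 184), so (92,626,1065)→(92,74,15)
g: flip: (92,74,15)→(15,-74,92)
g: translate: b→-14 (≡-74 mod 30), so (15,-74,92)→(15,-14,4)
g: flip: (15,-14,4)→(4,14,15)
g: translate: b→-2 (≡14 mod 8), so (4,14,15)→(4,-2,3)
g: flip: (4,-2,3)→(3,2,4)
g: reduced (well bottom): (3,2,4) with a≤c, −a<b≤a
reduced forms (3, 2, 4) vs (3, 2, 4) ⇒ equivalent

yes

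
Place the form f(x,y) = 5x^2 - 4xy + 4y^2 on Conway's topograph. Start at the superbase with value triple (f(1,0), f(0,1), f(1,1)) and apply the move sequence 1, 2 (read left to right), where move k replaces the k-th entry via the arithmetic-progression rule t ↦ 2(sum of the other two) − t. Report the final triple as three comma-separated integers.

start (5,4,5) = (f(1,0),f(0,1),f(1,1))
replace slot 1: 2·(4+5) − 5 = 13 → (13,4,5)
replace slot 2: 2·(13+5) − 4 = 32 → (13,32,5)

13,32,5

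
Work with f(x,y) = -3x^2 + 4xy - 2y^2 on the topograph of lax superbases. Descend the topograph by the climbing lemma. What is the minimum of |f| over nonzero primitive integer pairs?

translate: b→2 (≡-4 mod 6), so (3,-4,2)→(3,2,1)
flip: (3,2,1)→(1,-2,3)
translate: b→0 (≡-2 mod 2), so (1,-2,3)→(1,0,2)
reduced (well bottom): (1,0,2) with a≤c, −a<b≤a
well minimum |f| = |-1| = 1 (negative-definite)

1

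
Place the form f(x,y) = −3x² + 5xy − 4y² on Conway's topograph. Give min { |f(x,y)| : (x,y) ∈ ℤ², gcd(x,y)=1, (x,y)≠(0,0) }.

translate: b→1 (≡-5 mod 6), so (3,-5,4)→(3,1,2)
flip: (3,1,2)→(2,-1,3)
reduced (well bottom): (2,-1,3) with a≤c, −a<b≤a
well minimum |f| = |-2| = 2 (negative-definite)

2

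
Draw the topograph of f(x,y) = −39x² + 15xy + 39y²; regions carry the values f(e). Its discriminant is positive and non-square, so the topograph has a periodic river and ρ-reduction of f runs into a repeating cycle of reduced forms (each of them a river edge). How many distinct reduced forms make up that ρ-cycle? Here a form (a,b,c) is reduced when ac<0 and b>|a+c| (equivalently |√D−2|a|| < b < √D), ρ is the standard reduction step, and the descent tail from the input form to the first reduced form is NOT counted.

D = 6309, ⌊√D⌋ = 79
river: ρ → (39,63,-15)
river: ρ → (-15,57,51)
river: ρ → (51,45,-21)
river: ρ → (-21,39,57)
river: ρ → (57,75,-3)
river: ρ → (-3,75,57)
river: ρ → (57,39,-21)
river: ρ → (-21,45,51)
river: ρ → (51,57,-15)
river: ρ → (-15,63,39)
river: ρ → (39,15,-39)
river: ρ → (-39,63,15)
river: ρ → (15,57,-51)
river: ρ → (-51,45,21)
river: ρ → (21,39,-57)
river: ρ → (-57,75,3)
river: ρ → (3,75,-57)
river: ρ → (-57,39,21)
river: ρ → (21,45,-51)
river: ρ → (-51,57,15)
river: ρ → (15,63,-39)
river: ρ → (-39,15,39)
ρ-cycle length = 22 (tail of 0 descent steps not counted)

22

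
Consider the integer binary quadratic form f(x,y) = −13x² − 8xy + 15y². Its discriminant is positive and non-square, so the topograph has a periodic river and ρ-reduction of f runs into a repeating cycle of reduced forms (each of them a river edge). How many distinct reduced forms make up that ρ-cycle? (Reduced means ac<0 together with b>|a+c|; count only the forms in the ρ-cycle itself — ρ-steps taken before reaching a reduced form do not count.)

D = 844, ⌊√D⌋ = 29
descent: ρ → (15,8,-13)  [lands on river]
river: ρ → (-13,18,10)
river: ρ → (10,22,-9)
river: ρ → (-9,14,18)
river: ρ → (18,22,-5)
river: ρ → (-5,28,3)
river: ρ → (3,26,-14)
river: ρ → (-14,2,15)
river: ρ → (15,28,-1)
river: ρ → (-1,28,15)
river: ρ → (15,2,-14)
river: ρ → (-14,26,3)
river: ρ → (3,28,-5)
river: ρ → (-5,22,18)
river: ρ → (18,14,-9)
river: ρ → (-9,22,10)
river: ρ → (10,18,-13)
river: ρ → (-13,8,15)
river: ρ → (15,22,-6)
river: ρ → (-6,26,7)
river: ρ → (7,16,-21)
river: ρ → (-21,26,2)
river: ρ → (2,26,-21)
river: ρ → (-21,16,7)
river: ρ → (7,26,-6)
river: ρ → (-6,22,15)
ρ-cycle length = 26 (tail of 1 descent step not counted)

26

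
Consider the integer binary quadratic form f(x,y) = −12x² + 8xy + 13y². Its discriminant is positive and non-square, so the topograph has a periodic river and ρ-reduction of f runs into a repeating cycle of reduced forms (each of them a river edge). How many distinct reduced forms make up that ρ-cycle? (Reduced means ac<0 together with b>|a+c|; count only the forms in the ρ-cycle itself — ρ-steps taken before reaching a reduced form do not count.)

D = 688, ⌊√D⌋ = 26
river: ρ → (13,18,-7)
river: ρ → (-7,24,4)
river: ρ → (4,24,-7)
river: ρ → (-7,18,13)
river: ρ → (13,8,-12)
river: ρ → (-12,16,9)
river: ρ → (9,20,-8)
river: ρ → (-8,12,17)
river: ρ → (17,22,-3)
river: ρ → (-3,26,1)
river: ρ → (1,26,-3)
river: ρ → (-3,22,17)
river: ρ → (17,12,-8)
river: ρ → (-8,20,9)
river: ρ → (9,16,-12)
river: ρ → (-12,8,13)
ρ-cycle length = 16 (tail of 0 descent steps not counted)

16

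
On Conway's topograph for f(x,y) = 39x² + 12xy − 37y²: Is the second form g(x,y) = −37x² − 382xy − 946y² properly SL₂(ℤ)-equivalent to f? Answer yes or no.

D₁ = 5916, D₂ = 5916
river cycle of f (length 14): (-37, 62, 14), (14, 50, -61), (-61, 72, 3), (3, 72, -61), (-61, 50, 14), (14, 62, -37), (-37, 12, 39), (39, 66, -10), (-10, 74, 11), (11, 58, -58), … (4 more)
river cycle of g (length 14): (-37, 62, 14), (14, 50, -61), (-61, 72, 3), (3, 72, -61), (-61, 50, 14), (14, 62, -37), (-37, 12, 39), (39, 66, -10), (-10, 74, 11), (11, 58, -58), … (4 more)
cycles coincide ⇒ equivalent

yes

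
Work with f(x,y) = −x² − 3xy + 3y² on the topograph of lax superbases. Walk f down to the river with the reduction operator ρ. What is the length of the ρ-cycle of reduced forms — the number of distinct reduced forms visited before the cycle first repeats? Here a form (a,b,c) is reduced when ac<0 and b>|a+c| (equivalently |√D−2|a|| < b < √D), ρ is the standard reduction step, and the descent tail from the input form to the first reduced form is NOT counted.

D = 21, ⌊√D⌋ = 4
descent: ρ → (3,3,-1)  [lands on river]
river: ρ → (-1,3,3)
ρ-cycle length = 2 (tail of 1 descent step not counted)

2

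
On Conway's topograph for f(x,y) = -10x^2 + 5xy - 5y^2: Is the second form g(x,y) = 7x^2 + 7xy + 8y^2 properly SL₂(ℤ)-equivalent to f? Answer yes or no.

D₁ = -175, D₂ = -175
f is negative-definite; reduce −f:
−f: flip: (10,-5,5)→(5,5,10)
−f: reduced (well bottom): (5,5,10) with a≤c, −a<b≤a
flip sign back: reduced form of f is (-5,-5,-10)
g: reduced (well bottom): (7,7,8) with a≤c, −a<b≤a
reduced forms (-5, -5, -10) vs (7, 7, 8) ⇒ inequivalent

no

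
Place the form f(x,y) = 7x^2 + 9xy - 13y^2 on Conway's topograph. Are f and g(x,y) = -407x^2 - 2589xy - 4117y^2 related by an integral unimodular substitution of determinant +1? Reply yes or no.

D₁ = 445, D₂ = 445
river cycle of f (length 6): (-13, 17, 3), (3, 19, -7), (-7, 9, 13), (13, 17, -3), (-3, 19, 7), (7, 9, -13)
river cycle of g (length 6): (-13, 17, 3), (3, 19, -7), (-7, 9, 13), (13, 17, -3), (-3, 19, 7), (7, 9, -13)
cycles coincide ⇒ equivalent

yes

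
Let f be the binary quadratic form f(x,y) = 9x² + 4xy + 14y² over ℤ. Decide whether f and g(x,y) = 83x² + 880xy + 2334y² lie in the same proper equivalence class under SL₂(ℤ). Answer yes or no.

D₁ = -488, D₂ = -488
f: reduced (well bottom): (9,4,14) with a≤c, −a<b≤a
g: translate: b→50 (≡880 mod 166), so (83,880,2334)→(83,50,9)
g: flip: (83,50,9)→(9,-50,83)
g: translate: b→4 (≡-50 mod 18), so (9,-50,83)→(9,4,14)
g: reduced (well bottom): (9,4,14) with a≤c, −a<b≤a
reduced forms (9, 4, 14) vs (9, 4, 14) ⇒ equivalent

yes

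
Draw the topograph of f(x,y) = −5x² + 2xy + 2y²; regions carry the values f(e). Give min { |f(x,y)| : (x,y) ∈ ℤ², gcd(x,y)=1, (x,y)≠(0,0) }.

descent: ρ → (2,6,-1)  [lands on river]
river: ρ → (-1,6,2)
closes: descent 1, river 2
min |a| on river = 1

1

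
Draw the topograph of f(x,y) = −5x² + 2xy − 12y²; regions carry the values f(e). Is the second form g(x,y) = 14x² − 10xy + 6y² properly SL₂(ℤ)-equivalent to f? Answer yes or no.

D₁ = -236, D₂ = -236
f is negative-definite; reduce −f:
−f: reduced (well bottom): (5,-2,12) with a≤c, −a<b≤a
flip sign back: reduced form of f is (-5,2,-12)
g: flip: (14,-10,6)→(6,10,14)
g: translate: b→-2 (≡10 mod 12), so (6,10,14)→(6,-2,10)
g: reduced (well bottom): (6,-2,10) with a≤c, −a<b≤a
reduced forms (-5, 2, -12) vs (6, -2, 10) ⇒ inequivalent

no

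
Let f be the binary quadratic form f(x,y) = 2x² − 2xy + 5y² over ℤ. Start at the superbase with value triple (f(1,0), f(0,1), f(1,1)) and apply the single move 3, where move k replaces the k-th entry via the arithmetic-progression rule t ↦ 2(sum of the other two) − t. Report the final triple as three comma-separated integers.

start (2,5,5) = (f(1,0),f(0,1),f(1,1))
replace slot 3: 2·(2+5) − 5 = 9 → (2,5,9)

2,5,9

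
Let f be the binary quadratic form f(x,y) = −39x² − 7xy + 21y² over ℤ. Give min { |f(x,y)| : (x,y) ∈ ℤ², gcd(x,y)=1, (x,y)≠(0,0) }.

descent: ρ → (21,49,-11)  [lands on river]
river: ρ → (-11,39,41)
river: ρ → (41,43,-9)
river: ρ → (-9,47,31)
river: ρ → (31,15,-25)
river: ρ → (-25,35,21)
closes: descent 1, river 6
min |a| on river = 9

9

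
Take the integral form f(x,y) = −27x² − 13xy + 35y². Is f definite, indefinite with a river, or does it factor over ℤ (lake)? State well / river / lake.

D = b²−4ac = (-13)² − 4·(-27)·35 = 3949
D > 0 non-square ⇒ indefinite ⇒ periodic river

river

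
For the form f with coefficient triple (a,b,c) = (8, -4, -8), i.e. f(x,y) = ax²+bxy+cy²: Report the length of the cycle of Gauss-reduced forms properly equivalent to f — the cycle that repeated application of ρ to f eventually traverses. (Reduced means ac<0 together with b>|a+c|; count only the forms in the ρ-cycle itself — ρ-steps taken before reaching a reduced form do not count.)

D = 272, ⌊√D⌋ = 16
descent: ρ → (-8,4,8)  [lands on river]
river: ρ → (8,12,-4)
river: ρ → (-4,12,8)
river: ρ → (8,4,-8)
river: ρ → (-8,12,4)
river: ρ → (4,12,-8)
ρ-cycle length = 6 (tail of 1 descent step not counted)

6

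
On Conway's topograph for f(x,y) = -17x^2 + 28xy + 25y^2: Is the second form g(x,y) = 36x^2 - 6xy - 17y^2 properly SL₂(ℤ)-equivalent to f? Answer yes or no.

D₁ = 2484, D₂ = 2484
river cycle of f (length 10): (25, 22, -20), (-20, 18, 27), (27, 36, -11), (-11, 30, 36), (36, 42, -5), (-5, 48, 9), (9, 42, -20), (-20, 38, 13), (13, 40, -17), (-17, 28, 25)
river cycle of g (length 10): (-17, 40, 13), (13, 38, -20), (-20, 42, 9), (9, 48, -5), (-5, 42, 36), (36, 30, -11), (-11, 36, 27), (27, 18, -20), (-20, 22, 25), (25, 28, -17)
cycles differ ⇒ inequivalent

no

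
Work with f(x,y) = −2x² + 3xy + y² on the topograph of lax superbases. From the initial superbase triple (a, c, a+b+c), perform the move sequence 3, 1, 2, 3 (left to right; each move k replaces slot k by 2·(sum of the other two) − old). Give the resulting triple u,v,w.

start (-2,1,2) = (f(1,0),f(0,1),f(1,1))
replace slot 3: 2·((-2)+1) − 2 = -4 → (-2,1,-4)
replace slot 1: 2·(1+(-4)) − (-2) = -4 → (-4,1,-4)
replace slot 2: 2·((-4)+(-4)) − 1 = -17 → (-4,-17,-4)
replace slot 3: 2·((-4)+(-17)) − (-4) = -38 → (-4,-17,-38)

-4,-17,-38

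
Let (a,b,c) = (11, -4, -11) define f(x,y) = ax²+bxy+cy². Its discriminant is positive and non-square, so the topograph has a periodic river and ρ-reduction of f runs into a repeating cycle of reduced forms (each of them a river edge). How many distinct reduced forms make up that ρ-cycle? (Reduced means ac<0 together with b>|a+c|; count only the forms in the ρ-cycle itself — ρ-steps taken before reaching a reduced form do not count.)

D = 500, ⌊√D⌋ = 22
descent: ρ → (-11,4,11)  [lands on river]
river: ρ → (11,18,-4)
river: ρ → (-4,22,1)
river: ρ → (1,22,-4)
river: ρ → (-4,18,11)
river: ρ → (11,4,-11)
river: ρ → (-11,18,4)
river: ρ → (4,22,-1)
river: ρ → (-1,22,4)
river: ρ → (4,18,-11)
ρ-cycle length = 10 (tail of 1 descent step not counted)

10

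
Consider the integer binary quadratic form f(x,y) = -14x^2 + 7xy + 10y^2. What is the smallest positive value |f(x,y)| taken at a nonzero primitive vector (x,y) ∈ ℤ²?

river: ρ → (10,13,-11)
river: ρ → (-11,9,12)
river: ρ → (12,15,-8)
river: ρ → (-8,17,10)
river: ρ → (10,23,-2)
river: ρ → (-2,21,21)
river: ρ → (21,21,-2)
river: ρ → (-2,23,10)
river: ρ → (10,17,-8)
river: ρ → (-8,15,12)
river: ρ → (12,9,-11)
river: ρ → (-11,13,10)
river: ρ → (10,7,-14)
river: ρ → (-14,21,3)
river: ρ → (3,21,-14)
river: ρ → (-14,7,10)
closes: descent 0, river 16
min |a| on river = 2

2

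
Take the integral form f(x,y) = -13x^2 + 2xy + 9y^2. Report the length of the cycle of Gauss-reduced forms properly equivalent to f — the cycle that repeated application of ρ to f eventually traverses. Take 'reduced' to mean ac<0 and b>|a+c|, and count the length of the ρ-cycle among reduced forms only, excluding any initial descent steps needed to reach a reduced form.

D = 472, ⌊√D⌋ = 21
descent: ρ → (9,16,-6)  [lands on river]
river: ρ → (-6,20,3)
river: ρ → (3,16,-18)
river: ρ → (-18,20,1)
river: ρ → (1,20,-18)
river: ρ → (-18,16,3)
river: ρ → (3,20,-6)
river: ρ → (-6,16,9)
river: ρ → (9,20,-2)
river: ρ → (-2,20,9)
ρ-cycle length = 10 (tail of 1 descent step not counted)

10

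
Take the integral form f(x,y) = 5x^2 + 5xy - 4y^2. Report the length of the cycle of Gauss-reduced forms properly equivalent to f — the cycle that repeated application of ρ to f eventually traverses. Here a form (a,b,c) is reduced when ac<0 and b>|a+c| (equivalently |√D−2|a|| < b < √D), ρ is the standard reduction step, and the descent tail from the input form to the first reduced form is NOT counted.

D = 105, ⌊√D⌋ = 10
river: ρ → (-4,3,6)
river: ρ → (6,9,-1)
river: ρ → (-1,9,6)
river: ρ → (6,3,-4)
river: ρ → (-4,5,5)
river: ρ → (5,5,-4)
ρ-cycle length = 6 (tail of 0 descent steps not counted)

6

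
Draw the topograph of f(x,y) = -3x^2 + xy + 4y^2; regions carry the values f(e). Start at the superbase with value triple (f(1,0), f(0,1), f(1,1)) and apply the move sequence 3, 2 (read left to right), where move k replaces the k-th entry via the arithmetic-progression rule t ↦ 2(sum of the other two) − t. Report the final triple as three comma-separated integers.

start (-3,4,2) = (f(1,0),f(0,1),f(1,1))
replace slot 3: 2·((-3)+4) − 2 = 0 → (-3,4,0)
replace slot 2: 2·((-3)+0) − 4 = -10 → (-3,-10,0)

-3,-10,0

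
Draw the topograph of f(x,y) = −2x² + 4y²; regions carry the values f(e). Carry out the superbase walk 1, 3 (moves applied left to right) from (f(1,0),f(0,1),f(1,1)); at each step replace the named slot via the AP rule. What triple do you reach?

start (-2,4,2) = (f(1,0),f(0,1),f(1,1))
replace slot 1: 2·(4+2) − (-2) = 14 → (14,4,2)
replace slot 3: 2·(14+4) − 2 = 34 → (14,4,34)

14,4,34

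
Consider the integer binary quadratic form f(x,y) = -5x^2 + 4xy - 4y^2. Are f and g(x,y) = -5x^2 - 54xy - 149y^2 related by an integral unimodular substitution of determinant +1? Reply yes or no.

D₁ = -64, D₂ = -64
f is negative-definite; reduce −f:
−f: flip: (5,-4,4)→(4,4,5)
−f: reduced (well bottom): (4,4,5) with a≤c, −a<b≤a
flip sign back: reduced form of f is (-4,-4,-5)
g is negative-definite; reduce −g:
−g: translate: b→4 (≡54 mod 10), so (5,54,149)→(5,4,4)
−g: flip: (5,4,4)→(4,-4,5)
−g: translate: b→4 (≡-4 mod 8), so (4,-4,5)→(4,4,5)
−g: reduced (well bottom): (4,4,5) with a≤c, −a<b≤a
flip sign back: reduced form of g is (-4,-4,-5)
reduced forms (-4, -4, -5) vs (-4, -4, -5) ⇒ equivalent

yes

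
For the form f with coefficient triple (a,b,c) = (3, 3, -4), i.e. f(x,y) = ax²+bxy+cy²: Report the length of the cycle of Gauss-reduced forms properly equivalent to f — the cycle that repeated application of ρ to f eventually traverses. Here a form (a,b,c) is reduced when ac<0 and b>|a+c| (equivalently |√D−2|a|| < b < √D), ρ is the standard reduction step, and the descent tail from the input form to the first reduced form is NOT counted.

D = 57, ⌊√D⌋ = 7
river: ρ → (-4,5,2)
river: ρ → (2,7,-1)
river: ρ → (-1,7,2)
river: ρ → (2,5,-4)
river: ρ → (-4,3,3)
river: ρ → (3,3,-4)
ρ-cycle length = 6 (tail of 0 descent steps not counted)

6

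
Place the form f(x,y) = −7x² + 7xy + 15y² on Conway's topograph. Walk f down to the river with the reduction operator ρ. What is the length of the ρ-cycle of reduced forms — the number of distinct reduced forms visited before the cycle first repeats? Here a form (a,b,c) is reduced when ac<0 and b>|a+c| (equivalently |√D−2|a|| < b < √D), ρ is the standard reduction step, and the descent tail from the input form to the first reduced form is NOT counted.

D = 469, ⌊√D⌋ = 21
descent: ρ → (15,-7,-7)
descent: ρ → (-7,21,1)  [lands on river]
river: ρ → (1,21,-7)
ρ-cycle length = 2 (tail of 2 descent steps not counted)

2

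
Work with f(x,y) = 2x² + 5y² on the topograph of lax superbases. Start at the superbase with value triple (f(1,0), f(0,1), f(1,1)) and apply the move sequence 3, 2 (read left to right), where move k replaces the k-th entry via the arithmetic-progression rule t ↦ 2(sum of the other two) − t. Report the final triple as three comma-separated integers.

start (2,5,7) = (f(1,0),f(0,1),f(1,1))
replace slot 3: 2·(2+5) − 7 = 7 → (2,5,7)
replace slot 2: 2·(2+7) − 5 = 13 → (2,13,7)

2,13,7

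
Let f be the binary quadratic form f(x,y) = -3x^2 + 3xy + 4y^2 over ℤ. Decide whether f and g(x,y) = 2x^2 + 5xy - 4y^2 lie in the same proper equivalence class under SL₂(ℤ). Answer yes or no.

D₁ = 57, D₂ = 57
river cycle of f (length 6): (4, 5, -2), (-2, 7, 1), (1, 7, -2), (-2, 5, 4), (4, 3, -3), (-3, 3, 4)
river cycle of g (length 6): (-4, 3, 3), (3, 3, -4), (-4, 5, 2), (2, 7, -1), (-1, 7, 2), (2, 5, -4)
cycles differ ⇒ inequivalent

no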